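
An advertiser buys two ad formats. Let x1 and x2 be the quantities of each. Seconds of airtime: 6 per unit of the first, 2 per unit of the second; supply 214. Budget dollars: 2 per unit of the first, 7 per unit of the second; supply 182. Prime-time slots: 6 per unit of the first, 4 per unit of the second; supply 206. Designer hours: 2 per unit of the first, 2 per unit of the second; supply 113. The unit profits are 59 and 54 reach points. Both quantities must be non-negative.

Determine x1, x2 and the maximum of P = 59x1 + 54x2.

x1 = 21, x2 = 20, maximum P = 2319

The optimum lies where 2x1 + 7x2 = 182 and 6x1 + 4x2 = 206.
Solving simultaneously gives x1 = 21, x2 = 20.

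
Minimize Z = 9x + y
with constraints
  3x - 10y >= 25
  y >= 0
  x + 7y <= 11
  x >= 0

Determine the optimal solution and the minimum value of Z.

At the optimal vertex, 3x - 10y = 25 and y = 0.
Solving simultaneously gives x = 25/3, y = 0.

x = 25/3, y = 0, minimum Z = 75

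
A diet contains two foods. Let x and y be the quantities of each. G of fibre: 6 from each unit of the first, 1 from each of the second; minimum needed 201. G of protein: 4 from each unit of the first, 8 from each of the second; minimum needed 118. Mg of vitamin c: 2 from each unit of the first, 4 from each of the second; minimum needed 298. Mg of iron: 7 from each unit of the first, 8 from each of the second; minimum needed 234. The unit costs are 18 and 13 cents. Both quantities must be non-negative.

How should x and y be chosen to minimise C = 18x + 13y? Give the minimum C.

Extreme points and C = 18x + 13y:
  (0, 201) → C = 2613
  (149, 0) → C = 2682
  (23, 63) → C = 1233
The feasible region is unbounded (it extends along (0, 1), (1, 0)), but C strictly increases along every unbounded feasible direction, so there is no improving ray and the minimum is attained at a vertex.

x = 23, y = 63, minimum C = 1233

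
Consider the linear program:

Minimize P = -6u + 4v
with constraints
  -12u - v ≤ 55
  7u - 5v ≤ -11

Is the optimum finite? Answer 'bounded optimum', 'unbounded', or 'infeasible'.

unbounded

From the feasible point (-286/67, -253/67), moving in the direction (5, 7) keeps every constraint satisfied while P decreases without bound.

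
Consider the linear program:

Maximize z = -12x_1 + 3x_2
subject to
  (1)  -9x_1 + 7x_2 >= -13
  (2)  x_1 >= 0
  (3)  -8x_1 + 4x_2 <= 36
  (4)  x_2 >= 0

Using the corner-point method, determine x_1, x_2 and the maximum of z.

Vertices and z = -12x_1 + 3x_2:
  (13/9, 0) → z = -52/3
  (0, 9) → z = 27
  (0, 0) → z = 0
The feasible region is unbounded (it extends along (7, 9), (1, 2)), but z strictly decreases along every unbounded feasible direction, so there is no improving ray and the maximum is attained at a vertex.

x_1 = 0, x_2 = 9, maximum z = 27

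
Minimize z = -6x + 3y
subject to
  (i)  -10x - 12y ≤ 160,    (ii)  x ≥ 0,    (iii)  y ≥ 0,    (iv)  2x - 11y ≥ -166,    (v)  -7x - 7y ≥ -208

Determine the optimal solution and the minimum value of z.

Vertices and z = -6x + 3y:
  (0, 0) → z = 0
  (0, 166/11) → z = 498/11
  (208/7, 0) → z = -1248/7
  (1126/91, 1578/91) → z = -2022/91

The binding constraints are y = 0 and -7x - 7y = -208.
Solving simultaneously gives x = 208/7, y = 0.

x = 208/7, y = 0, minimum z = -1248/7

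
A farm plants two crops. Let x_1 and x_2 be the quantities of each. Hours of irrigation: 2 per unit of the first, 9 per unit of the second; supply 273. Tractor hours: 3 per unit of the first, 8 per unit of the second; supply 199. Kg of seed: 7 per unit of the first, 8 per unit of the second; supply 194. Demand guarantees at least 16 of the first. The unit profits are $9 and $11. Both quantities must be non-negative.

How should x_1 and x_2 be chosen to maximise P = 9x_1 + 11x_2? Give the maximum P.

x_1 = 16, x_2 = 41/4, maximum P = 1027/4

The optimum lies where 7x_1 + 8x_2 = 194 and x_1 = 16.
Solving simultaneously gives x_1 = 16, x_2 = 41/4.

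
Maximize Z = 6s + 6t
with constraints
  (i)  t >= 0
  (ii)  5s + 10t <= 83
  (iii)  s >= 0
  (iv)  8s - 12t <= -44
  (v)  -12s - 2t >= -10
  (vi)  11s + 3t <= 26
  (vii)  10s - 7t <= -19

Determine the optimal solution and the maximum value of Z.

s = 0, t = 5, maximum Z = 30

Feasible corners and Z = 6s + 6t:
  (0, 11/3) → Z = 22
  (0, 5) → Z = 30
  (1/5, 19/5) → Z = 24

The binding constraints are s = 0 and -12s - 2t = -10.
Solving simultaneously gives s = 0, t = 5.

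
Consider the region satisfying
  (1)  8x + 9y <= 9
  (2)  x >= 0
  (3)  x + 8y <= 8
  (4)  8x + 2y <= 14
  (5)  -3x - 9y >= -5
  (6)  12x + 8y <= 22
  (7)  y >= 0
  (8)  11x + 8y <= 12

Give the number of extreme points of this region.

The feasible vertices (each the meet of two boundaries and inside every other half-plane) are:
  (4/5, 13/45)
  (36/35, 3/35)
  (0, 5/9)
  (0, 0)
  (12/11, 0)

5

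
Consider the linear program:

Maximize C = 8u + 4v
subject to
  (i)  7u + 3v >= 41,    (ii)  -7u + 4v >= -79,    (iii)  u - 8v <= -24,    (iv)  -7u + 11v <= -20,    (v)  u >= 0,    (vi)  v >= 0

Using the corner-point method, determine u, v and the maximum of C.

u = 789/49, v = 59/7, maximum C = 7964/49

Vertices and C = 8u + 4v:
  (14, 19/4) → C = 131
  (789/49, 59/7) → C = 7964/49
  (424/45, 188/45) → C = 4144/45

At the optimal vertex, -7u + 4v = -79 and -7u + 11v = -20.
Solving simultaneously gives u = 789/49, v = 59/7.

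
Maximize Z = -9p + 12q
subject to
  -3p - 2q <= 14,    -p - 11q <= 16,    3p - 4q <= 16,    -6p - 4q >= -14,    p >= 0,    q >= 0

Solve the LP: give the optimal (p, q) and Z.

p = 0, q = 7/2, maximum Z = 42

Vertices and Z = -9p + 12q:
  (0, 7/2) → Z = 42
  (7/3, 0) → Z = -21
  (0, 0) → Z = 0

The optimum lies where -6p - 4q = -14 and p = 0.
Solving simultaneously gives p = 0, q = 7/2.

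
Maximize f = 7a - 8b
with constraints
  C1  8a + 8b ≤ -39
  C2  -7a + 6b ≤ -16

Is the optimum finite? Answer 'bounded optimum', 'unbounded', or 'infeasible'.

From the feasible point (-53/52, -401/104), moving in the direction (-6, -7) keeps every constraint satisfied while f increases without bound.

unbounded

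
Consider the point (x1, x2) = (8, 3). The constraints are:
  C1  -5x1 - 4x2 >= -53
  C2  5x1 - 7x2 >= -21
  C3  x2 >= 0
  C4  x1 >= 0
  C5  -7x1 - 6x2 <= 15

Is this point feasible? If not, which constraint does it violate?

feasible

C1: -52 ≥ -53 ✓
C2: 19 ≥ -21 ✓
C3: 3 ≥ 0 ✓
C4: 8 ≥ 0 ✓
C5: -74 ≤ 15 ✓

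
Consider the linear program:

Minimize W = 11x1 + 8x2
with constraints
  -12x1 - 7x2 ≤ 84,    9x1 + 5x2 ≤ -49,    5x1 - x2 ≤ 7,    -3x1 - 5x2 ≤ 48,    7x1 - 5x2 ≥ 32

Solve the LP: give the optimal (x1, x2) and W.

Corner points and W = 11x1 + 8x2:
  (-7/17, -154/17) → W = -77
  (-17/16, -631/80) → W = -5983/80
  (-13/28, -261/28) → W = -2231/28
  (-8/5, -216/25) → W = -2168/25

x1 = -8/5, x2 = -216/25, minimum W = -2168/25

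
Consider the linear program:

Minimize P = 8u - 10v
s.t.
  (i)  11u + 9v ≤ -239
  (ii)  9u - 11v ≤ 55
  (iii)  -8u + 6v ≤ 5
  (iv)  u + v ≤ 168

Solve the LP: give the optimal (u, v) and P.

Feasible corners and P = 8u - 10v:
  (-1067/101, -1378/101) → P = 5244/101
  (-493/46, -619/46) → P = 1123/23
  (-385/34, -485/34) → P = 885/17

The binding constraints are 11u + 9v = -239 and -8u + 6v = 5.
Solving simultaneously gives u = -493/46, v = -619/46.

u = -493/46, v = -619/46, minimum P = 1123/23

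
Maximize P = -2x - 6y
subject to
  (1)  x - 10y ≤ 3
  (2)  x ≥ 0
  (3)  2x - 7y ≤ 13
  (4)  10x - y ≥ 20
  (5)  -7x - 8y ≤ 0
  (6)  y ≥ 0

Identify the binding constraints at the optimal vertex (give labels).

Vertices and P = -2x - 6y:
  (109/13, 7/13) → P = -20
  (3, 0) → P = -6
  (2, 0) → P = -4
The feasible region is unbounded (it extends along (7, 2), (1, 10)), but P strictly decreases along every unbounded feasible direction, so there is no improving ray and the maximum is attained at a vertex.

The maximum is at (2, 0). Substituting into each constraint, equality holds for (4) and (6); the remaining constraints have slack.

(4) and (6)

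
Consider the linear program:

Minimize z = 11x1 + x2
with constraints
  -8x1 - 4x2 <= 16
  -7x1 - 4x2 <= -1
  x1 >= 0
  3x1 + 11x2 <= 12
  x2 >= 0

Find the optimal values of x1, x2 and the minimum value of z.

x1 = 0, x2 = 1/4, minimum z = 1/4

Corner points and z = 11x1 + x2:
  (0, 1/4) → z = 1/4
  (1/7, 0) → z = 11/7
  (0, 12/11) → z = 12/11
  (4, 0) → z = 44

The optimum lies where -7x1 - 4x2 = -1 and x1 = 0.
Solving simultaneously gives x1 = 0, x2 = 1/4.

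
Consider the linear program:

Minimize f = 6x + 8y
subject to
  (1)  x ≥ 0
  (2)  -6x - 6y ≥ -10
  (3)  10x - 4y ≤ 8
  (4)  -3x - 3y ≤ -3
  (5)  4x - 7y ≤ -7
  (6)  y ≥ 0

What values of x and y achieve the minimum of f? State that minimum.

x = 0, y = 1, minimum f = 8

Feasible corners and f = 6x + 8y:
  (0, 5/3) → f = 40/3
  (0, 1) → f = 8
  (14/33, 41/33) → f = 412/33

The binding constraints are x = 0 and -3x - 3y = -3.
Solving simultaneously gives x = 0, y = 1.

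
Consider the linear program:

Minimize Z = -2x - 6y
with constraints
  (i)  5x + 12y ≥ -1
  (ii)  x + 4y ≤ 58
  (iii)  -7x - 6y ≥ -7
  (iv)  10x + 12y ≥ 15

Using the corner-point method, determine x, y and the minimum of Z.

Feasible corners and Z = -2x - 6y:
  (-160/11, 399/22) → Z = -877/11
  (-159/7, 565/28) → Z = -1059/14
  (-1/4, 35/24) → Z = -33/4

x = -160/11, y = 399/22, minimum Z = -877/11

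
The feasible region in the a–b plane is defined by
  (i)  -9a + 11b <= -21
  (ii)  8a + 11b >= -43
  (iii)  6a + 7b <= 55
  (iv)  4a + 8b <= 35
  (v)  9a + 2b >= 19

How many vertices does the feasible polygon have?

The feasible vertices (each the meet of two boundaries and inside every other half-plane) are:
  (553/116, 231/116)
  (251/117, -2/13)
  (453/5, -349/5)
  (295/83, -539/83)
  (39/4, -1/2)

5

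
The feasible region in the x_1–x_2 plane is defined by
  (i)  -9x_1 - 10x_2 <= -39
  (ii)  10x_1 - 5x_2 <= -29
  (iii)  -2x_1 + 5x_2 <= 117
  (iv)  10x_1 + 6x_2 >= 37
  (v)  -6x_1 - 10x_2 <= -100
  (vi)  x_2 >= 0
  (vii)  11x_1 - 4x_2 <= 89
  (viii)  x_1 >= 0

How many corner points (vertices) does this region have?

4

The feasible vertices (each the meet of two boundaries and inside every other half-plane) are:
  (11, 139/5)
  (21/13, 587/65)
  (0, 117/5)
  (0, 10)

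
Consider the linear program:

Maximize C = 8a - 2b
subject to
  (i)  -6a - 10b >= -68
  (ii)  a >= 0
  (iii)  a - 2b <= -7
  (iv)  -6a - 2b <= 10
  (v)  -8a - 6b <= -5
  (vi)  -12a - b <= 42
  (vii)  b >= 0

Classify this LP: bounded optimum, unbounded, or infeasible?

bounded optimum

Corner points and C = 8a - 2b:
  (0, 34/5) → C = -68/5
  (3, 5) → C = 14
  (0, 7/2) → C = -7
The feasible region has finitely many vertices and no improving ray; the maximum is 14 at (3, 5).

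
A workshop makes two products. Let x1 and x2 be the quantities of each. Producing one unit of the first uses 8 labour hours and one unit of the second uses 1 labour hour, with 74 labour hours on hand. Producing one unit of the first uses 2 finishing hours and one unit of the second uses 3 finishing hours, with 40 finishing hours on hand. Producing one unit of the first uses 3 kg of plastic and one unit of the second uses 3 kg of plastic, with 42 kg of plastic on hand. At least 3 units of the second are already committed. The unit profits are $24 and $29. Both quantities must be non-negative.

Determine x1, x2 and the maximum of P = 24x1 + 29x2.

x1 = 2, x2 = 12, maximum P = 396

At the optimal vertex, 2x1 + 3x2 = 40 and 3x1 + 3x2 = 42.
Solving simultaneously gives x1 = 2, x2 = 12.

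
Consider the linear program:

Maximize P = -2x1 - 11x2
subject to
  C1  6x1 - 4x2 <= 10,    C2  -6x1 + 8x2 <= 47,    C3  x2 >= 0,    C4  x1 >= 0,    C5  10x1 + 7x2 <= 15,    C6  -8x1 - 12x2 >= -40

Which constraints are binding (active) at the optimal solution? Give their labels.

Feasible corners and P = -2x1 - 11x2:
  (0, 0) → P = 0
  (3/2, 0) → P = -3
  (0, 15/7) → P = -165/7

The maximum is at (0, 0). Substituting into each constraint, equality holds for C3 and C4; the remaining constraints have slack.

C3 and C4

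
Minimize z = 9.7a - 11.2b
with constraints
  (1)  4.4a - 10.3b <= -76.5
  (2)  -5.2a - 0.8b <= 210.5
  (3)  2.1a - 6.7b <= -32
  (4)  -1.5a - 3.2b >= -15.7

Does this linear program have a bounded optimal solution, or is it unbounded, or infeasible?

bounded optimum

Extreme points and z = 9.7a - 11.2b:
  (-3659/157, -397/157) → z = -310459/1570
  (-8309/2953, 18383/2953) → z = -2864869/29530
  (-143595/3652, -27565/3652) → z = -197117/664
  (-8577/193, 39739/1544) → z = -277663/386
The feasible region has finitely many vertices and no improving ray; the minimum is -277663/386 at (-8577/193, 39739/1544).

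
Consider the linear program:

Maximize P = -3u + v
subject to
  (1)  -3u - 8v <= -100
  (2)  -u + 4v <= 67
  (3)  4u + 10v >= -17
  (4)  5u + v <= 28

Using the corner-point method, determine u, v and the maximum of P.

u = -34/5, v = 301/20, maximum P = 709/20

Extreme points and P = -3u + v:
  (-34/5, 301/20) → P = 709/20
  (124/37, 416/37) → P = 44/37
  (15/7, 121/7) → P = 76/7

At the optimal vertex, -3u - 8v = -100 and -u + 4v = 67.
Solving simultaneously gives u = -34/5, v = 301/20.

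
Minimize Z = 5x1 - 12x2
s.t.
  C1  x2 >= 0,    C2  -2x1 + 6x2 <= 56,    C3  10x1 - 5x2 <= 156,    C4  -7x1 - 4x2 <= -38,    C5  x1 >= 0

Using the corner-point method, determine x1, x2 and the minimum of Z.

x1 = 2/25, x2 = 234/25, minimum Z = -2798/25

Vertices and Z = 5x1 - 12x2:
  (78/5, 0) → Z = 78
  (38/7, 0) → Z = 190/7
  (608/25, 436/25) → Z = -2192/25
  (2/25, 234/25) → Z = -2798/25

The optimum lies where -2x1 + 6x2 = 56 and -7x1 - 4x2 = -38.
Solving simultaneously gives x1 = 2/25, x2 = 234/25.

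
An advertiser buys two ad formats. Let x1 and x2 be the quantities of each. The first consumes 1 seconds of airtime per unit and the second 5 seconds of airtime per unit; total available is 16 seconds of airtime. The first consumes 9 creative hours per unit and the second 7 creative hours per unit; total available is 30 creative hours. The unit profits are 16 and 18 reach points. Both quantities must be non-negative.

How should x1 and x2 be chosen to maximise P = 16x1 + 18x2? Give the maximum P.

Extreme points and P = 16x1 + 18x2:
  (0, 0) → P = 0
  (0, 16/5) → P = 288/5
  (10/3, 0) → P = 160/3
  (1, 3) → P = 70

The binding constraints are x1 + 5x2 = 16 and 9x1 + 7x2 = 30.
Solving simultaneously gives x1 = 1, x2 = 3.

x1 = 1, x2 = 3, maximum P = 70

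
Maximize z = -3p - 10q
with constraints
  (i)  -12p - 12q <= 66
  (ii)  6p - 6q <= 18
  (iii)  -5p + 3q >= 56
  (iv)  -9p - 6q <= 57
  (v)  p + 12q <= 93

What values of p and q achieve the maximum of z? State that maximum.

p = -169/19, q = 73/19, maximum z = -223/19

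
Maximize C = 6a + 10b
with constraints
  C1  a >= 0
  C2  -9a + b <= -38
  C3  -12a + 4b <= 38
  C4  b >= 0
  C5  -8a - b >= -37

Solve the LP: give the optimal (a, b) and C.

a = 75/17, b = 29/17, maximum C = 740/17

Feasible corners and C = 6a + 10b:
  (38/9, 0) → C = 76/3
  (75/17, 29/17) → C = 740/17
  (37/8, 0) → C = 111/4

The optimum lies where -9a + b = -38 and -8a - b = -37.
Solving simultaneously gives a = 75/17, b = 29/17.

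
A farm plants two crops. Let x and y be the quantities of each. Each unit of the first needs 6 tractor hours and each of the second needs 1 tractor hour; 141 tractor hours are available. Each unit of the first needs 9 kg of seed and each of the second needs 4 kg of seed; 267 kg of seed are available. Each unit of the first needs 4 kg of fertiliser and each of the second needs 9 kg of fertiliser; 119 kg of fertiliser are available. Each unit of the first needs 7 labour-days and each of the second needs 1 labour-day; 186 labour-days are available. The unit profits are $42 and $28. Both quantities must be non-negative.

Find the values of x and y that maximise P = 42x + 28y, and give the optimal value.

x = 23, y = 3, maximum P = 1050

Feasible corners and P = 42x + 28y:
  (0, 0) → P = 0
  (0, 119/9) → P = 3332/9
  (47/2, 0) → P = 987
  (23, 3) → P = 1050

The binding constraints are 6x + y = 141 and 4x + 9y = 119.
Solving simultaneously gives x = 23, y = 3.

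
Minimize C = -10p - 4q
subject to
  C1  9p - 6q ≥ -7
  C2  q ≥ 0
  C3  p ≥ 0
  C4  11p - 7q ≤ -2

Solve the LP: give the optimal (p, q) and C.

Extreme points and C = -10p - 4q:
  (0, 7/6) → C = -14/3
  (37/3, 59/3) → C = -202
  (0, 2/7) → C = -8/7

The optimum lies where 9p - 6q = -7 and 11p - 7q = -2.
Solving simultaneously gives p = 37/3, q = 59/3.

p = 37/3, q = 59/3, minimum C = -202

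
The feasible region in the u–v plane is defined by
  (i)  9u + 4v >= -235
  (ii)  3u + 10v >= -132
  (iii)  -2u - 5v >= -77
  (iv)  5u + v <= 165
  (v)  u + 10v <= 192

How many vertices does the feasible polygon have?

5

The feasible vertices (each the meet of two boundaries and inside every other half-plane) are:
  (-911/39, -161/26)
  (-1559/43, 1963/86)
  (1782/47, -1155/47)
  (748/23, 55/23)
  (-38/3, 307/15)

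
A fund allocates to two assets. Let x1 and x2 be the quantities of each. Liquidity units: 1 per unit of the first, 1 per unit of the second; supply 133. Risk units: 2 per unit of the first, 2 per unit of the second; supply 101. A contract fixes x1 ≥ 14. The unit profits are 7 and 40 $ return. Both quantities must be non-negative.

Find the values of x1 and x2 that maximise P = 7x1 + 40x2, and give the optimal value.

x1 = 14, x2 = 73/2, maximum P = 1558

Corner points and P = 7x1 + 40x2:
  (101/2, 0) → P = 707/2
  (14, 0) → P = 98
  (14, 73/2) → P = 1558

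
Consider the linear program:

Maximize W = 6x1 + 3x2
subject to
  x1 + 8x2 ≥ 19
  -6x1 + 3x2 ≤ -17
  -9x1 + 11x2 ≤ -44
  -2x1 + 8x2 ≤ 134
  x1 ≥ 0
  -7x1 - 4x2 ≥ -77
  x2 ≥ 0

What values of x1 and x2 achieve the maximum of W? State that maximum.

At the optimal vertex, x1 + 8x2 = 19 and -7x1 - 4x2 = -77.
Solving simultaneously gives x1 = 135/13, x2 = 14/13.

x1 = 135/13, x2 = 14/13, maximum W = 852/13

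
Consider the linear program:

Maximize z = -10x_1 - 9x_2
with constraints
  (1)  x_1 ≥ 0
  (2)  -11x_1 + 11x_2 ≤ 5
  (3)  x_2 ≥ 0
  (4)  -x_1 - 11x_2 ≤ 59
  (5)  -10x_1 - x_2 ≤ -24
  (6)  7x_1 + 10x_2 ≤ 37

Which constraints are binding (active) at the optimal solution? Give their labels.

(3) and (5)

Extreme points and z = -10x_1 - 9x_2:
  (12/5, 0) → z = -24
  (37/7, 0) → z = -370/7
  (203/93, 202/93) → z = -3848/93

The maximum is at (12/5, 0). Substituting into each constraint, equality holds for (3) and (5); the remaining constraints have slack.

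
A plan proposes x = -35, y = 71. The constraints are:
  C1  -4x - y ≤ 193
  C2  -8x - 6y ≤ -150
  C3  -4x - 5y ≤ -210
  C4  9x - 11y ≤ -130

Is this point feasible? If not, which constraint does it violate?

not feasible — violates C2

Constraint C2: -8x - 6y = -146, which is not ≤ -150. All other constraints are satisfied.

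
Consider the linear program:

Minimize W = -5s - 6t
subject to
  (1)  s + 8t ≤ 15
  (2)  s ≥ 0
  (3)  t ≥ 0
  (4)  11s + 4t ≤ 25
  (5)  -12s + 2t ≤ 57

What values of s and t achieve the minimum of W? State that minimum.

Extreme points and W = -5s - 6t:
  (0, 15/8) → W = -45/4
  (5/3, 5/3) → W = -55/3
  (0, 0) → W = 0
  (25/11, 0) → W = -125/11

At the optimal vertex, s + 8t = 15 and 11s + 4t = 25.
Solving simultaneously gives s = 5/3, t = 5/3.

s = 5/3, t = 5/3, minimum W = -55/3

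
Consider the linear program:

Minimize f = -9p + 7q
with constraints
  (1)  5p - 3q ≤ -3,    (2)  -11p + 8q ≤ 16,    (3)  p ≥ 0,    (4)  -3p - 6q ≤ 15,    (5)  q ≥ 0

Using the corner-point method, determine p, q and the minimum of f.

p = 0, q = 1, minimum f = 7

Vertices and f = -9p + 7q:
  (24/7, 47/7) → f = 113/7
  (0, 1) → f = 7
  (0, 2) → f = 14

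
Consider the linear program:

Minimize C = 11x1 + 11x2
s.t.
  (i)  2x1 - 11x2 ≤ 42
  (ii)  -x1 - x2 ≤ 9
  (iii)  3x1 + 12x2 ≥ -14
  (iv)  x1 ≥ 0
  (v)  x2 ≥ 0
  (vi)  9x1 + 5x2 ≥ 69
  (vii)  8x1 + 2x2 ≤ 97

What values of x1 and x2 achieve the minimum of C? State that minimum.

Vertices and C = 11x1 + 11x2:
  (0, 69/5) → C = 759/5
  (0, 97/2) → C = 1067/2
  (23/3, 0) → C = 253/3
  (97/8, 0) → C = 1067/8

The optimum lies where x2 = 0 and 9x1 + 5x2 = 69.
Solving simultaneously gives x1 = 23/3, x2 = 0.

x1 = 23/3, x2 = 0, minimum C = 253/3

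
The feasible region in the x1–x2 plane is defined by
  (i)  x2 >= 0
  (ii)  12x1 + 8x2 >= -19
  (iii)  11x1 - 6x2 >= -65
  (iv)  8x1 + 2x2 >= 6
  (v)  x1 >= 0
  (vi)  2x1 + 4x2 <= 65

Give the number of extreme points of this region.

Pairwise boundary intersections that survive every other constraint:
  (3/4, 0)
  (65/2, 0)
  (0, 65/6)
  (65/28, 845/56)
  (0, 3)

5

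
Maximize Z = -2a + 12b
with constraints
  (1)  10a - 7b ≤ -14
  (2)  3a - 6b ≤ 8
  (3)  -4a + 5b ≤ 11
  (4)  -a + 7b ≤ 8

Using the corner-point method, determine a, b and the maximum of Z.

Corner points and Z = -2a + 12b:
  (-140/39, -122/39) → Z = -1184/39
  (-2/3, 22/21) → Z = 292/21
  (-106/9, -65/9) → Z = -568/9
  (-37/23, 21/23) → Z = 326/23

At the optimal vertex, -4a + 5b = 11 and -a + 7b = 8.
Solving simultaneously gives a = -37/23, b = 21/23.

a = -37/23, b = 21/23, maximum Z = 326/23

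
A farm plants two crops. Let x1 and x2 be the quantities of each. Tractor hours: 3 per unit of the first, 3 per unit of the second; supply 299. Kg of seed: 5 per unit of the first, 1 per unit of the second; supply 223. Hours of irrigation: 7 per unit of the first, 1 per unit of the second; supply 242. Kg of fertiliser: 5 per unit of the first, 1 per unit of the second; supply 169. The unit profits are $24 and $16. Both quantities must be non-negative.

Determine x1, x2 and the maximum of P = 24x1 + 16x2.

The binding constraints are 3x1 + 3x2 = 299 and 5x1 + x2 = 169.
Solving simultaneously gives x1 = 52/3, x2 = 247/3.

x1 = 52/3, x2 = 247/3, maximum P = 5200/3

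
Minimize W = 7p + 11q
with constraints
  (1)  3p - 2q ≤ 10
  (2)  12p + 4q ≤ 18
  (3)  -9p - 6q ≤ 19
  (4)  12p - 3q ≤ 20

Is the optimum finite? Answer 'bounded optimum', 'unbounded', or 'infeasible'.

bounded optimum

Extreme points and W = 7p + 11q:
  (11/18, -49/12) → W = -1463/36
  (2/3, -4) → W = -118/3
  (67/42, -2/7) → W = 337/42
The feasible region has finitely many vertices and no improving ray; the minimum is -1463/36 at (11/18, -49/12).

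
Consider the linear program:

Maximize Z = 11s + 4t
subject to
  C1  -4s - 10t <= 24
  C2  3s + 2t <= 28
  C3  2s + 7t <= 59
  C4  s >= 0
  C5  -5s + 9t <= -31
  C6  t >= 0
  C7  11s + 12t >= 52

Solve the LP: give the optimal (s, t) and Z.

s = 28/3, t = 0, maximum Z = 308/3

Feasible corners and Z = 11s + 4t:
  (314/37, 47/37) → Z = 3642/37
  (28/3, 0) → Z = 308/3
  (31/5, 0) → Z = 341/5

The binding constraints are 3s + 2t = 28 and t = 0.
Solving simultaneously gives s = 28/3, t = 0.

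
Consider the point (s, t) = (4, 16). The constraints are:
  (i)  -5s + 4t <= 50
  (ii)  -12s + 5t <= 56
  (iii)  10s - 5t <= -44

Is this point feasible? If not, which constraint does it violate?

Constraint (iii): 10s - 5t = -40, which is not ≤ -44. All other constraints are satisfied.

not feasible — violates (iii)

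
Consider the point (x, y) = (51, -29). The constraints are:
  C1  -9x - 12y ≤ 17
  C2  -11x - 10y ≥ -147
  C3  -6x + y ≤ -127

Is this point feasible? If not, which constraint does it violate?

not feasible — violates C2

Constraint C2: -11x - 10y = -271, which is not ≥ -147. All other constraints are satisfied.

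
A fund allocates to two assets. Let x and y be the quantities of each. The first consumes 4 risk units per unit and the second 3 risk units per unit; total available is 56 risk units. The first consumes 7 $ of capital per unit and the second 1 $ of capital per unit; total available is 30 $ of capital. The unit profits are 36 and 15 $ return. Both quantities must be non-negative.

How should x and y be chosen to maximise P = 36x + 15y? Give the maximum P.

x = 2, y = 16, maximum P = 312

Extreme points and P = 36x + 15y:
  (0, 0) → P = 0
  (0, 56/3) → P = 280
  (30/7, 0) → P = 1080/7
  (2, 16) → P = 312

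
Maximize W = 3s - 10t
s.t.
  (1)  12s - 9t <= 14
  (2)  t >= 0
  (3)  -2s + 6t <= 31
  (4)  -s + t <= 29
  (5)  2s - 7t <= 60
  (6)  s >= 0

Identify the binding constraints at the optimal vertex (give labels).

Vertices and W = 3s - 10t:
  (7/6, 0) → W = 7/2
  (121/18, 200/27) → W = -2911/54
  (0, 0) → W = 0
  (0, 31/6) → W = -155/3

The maximum is at (7/6, 0). Substituting into each constraint, equality holds for (1) and (2); the remaining constraints have slack.

(1) and (2)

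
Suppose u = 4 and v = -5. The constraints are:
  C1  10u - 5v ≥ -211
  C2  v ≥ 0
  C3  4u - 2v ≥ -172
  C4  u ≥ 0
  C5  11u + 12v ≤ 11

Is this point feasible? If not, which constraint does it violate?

not feasible — violates C2

Constraint C2: v = -5, which is not ≥ 0. All other constraints are satisfied.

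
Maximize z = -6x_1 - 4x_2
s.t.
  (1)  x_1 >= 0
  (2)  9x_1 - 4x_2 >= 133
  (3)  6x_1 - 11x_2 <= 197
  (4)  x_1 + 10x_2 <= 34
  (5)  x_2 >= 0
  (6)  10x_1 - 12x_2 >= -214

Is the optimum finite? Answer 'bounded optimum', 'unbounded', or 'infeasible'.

Vertices and z = -6x_1 - 4x_2:
  (733/47, 173/94) → z = -4744/47
  (133/9, 0) → z = -266/3
  (2344/71, 7/71) → z = -14092/71
  (197/6, 0) → z = -197
The feasible region has finitely many vertices and no improving ray; the maximum is -266/3 at (133/9, 0).

bounded optimum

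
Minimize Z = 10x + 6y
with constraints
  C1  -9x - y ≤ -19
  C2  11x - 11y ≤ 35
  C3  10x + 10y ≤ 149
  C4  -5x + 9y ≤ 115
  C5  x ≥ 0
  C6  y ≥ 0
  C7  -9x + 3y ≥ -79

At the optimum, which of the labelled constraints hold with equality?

Feasible corners and Z = 10x + 6y:
  (28/43, 565/43) → Z = 3670/43
  (19/9, 0) → Z = 190/9
  (1989/220, 1289/220) → Z = 6906/55
  (35/11, 0) → Z = 350/11
  (191/140, 379/28) → Z = 664/7

The minimum is at (19/9, 0). Substituting into each constraint, equality holds for C1 and C6; the remaining constraints have slack.

C1 and C6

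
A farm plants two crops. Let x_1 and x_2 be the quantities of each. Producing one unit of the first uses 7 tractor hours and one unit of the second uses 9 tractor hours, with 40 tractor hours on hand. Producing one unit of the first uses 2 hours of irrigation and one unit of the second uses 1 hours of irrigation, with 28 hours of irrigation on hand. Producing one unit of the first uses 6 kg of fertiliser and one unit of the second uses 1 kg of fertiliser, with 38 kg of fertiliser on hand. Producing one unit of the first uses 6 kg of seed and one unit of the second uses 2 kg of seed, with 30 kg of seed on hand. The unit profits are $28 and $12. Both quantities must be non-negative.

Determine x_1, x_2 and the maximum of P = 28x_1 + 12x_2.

Vertices and P = 28x_1 + 12x_2:
  (0, 0) → P = 0
  (0, 40/9) → P = 160/3
  (5, 0) → P = 140
  (19/4, 3/4) → P = 142

At the optimal vertex, 7x_1 + 9x_2 = 40 and 6x_1 + 2x_2 = 30.
Solving simultaneously gives x_1 = 19/4, x_2 = 3/4.

x_1 = 19/4, x_2 = 3/4, maximum P = 142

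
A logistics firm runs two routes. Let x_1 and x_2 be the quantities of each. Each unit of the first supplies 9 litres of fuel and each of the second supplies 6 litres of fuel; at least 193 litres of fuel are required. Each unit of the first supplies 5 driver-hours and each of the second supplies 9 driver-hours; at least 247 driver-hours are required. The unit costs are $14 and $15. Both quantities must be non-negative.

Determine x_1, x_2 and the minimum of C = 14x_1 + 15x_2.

Vertices and C = 14x_1 + 15x_2:
  (0, 193/6) → C = 965/2
  (247/5, 0) → C = 3458/5
  (5, 74/3) → C = 440
The feasible region is unbounded (it extends along (0, 1), (1, 0)), but C strictly increases along every unbounded feasible direction, so there is no improving ray and the minimum is attained at a vertex.

At the optimal vertex, 9x_1 + 6x_2 = 193 and 5x_1 + 9x_2 = 247.
Solving simultaneously gives x_1 = 5, x_2 = 74/3.

x_1 = 5, x_2 = 74/3, minimum C = 440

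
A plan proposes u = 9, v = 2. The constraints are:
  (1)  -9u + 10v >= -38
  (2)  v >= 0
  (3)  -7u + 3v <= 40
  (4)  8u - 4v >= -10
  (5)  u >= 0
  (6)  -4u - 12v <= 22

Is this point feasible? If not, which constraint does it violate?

Constraint (1): -9u + 10v = -61, which is not ≥ -38. All other constraints are satisfied.

not feasible — violates (1)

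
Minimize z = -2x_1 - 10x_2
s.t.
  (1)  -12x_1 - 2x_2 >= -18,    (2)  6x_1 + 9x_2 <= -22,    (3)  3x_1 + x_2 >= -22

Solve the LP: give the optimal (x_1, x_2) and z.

Extreme points and z = -2x_1 - 10x_2:
  (103/48, -31/8) → z = 827/24
  (31/3, -53) → z = 1528/3
  (-176/21, 22/7) → z = -44/3

At the optimal vertex, 6x_1 + 9x_2 = -22 and 3x_1 + x_2 = -22.
Solving simultaneously gives x_1 = -176/21, x_2 = 22/7.

x_1 = -176/21, x_2 = 22/7, minimum z = -44/3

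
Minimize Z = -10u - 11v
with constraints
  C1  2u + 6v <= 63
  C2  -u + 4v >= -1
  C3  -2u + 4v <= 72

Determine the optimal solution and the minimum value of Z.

u = 129/7, v = 61/14, minimum Z = -3251/14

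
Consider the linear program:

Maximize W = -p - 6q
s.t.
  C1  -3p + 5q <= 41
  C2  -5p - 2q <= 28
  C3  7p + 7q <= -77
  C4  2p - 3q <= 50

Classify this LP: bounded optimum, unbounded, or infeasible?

bounded optimum

Corner points and W = -p - 6q:
  (-2, -9) → W = 56
  (16/19, -306/19) → W = 1820/19
  (17/5, -72/5) → W = 83
The feasible region has finitely many vertices and no improving ray; the maximum is 1820/19 at (16/19, -306/19).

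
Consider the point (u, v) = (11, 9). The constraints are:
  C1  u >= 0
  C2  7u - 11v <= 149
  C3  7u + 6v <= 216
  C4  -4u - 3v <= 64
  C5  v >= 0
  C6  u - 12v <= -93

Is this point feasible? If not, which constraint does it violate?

feasible

C1: 11 ≥ 0 ✓
C2: -22 ≤ 149 ✓
C3: 131 ≤ 216 ✓
C4: -71 ≤ 64 ✓
C5: 9 ≥ 0 ✓
C6: -97 ≤ -93 ✓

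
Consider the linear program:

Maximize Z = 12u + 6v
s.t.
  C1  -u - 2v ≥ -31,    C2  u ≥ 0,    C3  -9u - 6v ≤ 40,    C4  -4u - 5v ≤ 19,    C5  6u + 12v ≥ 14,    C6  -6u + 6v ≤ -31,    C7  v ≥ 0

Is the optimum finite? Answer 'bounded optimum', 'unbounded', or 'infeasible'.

Corner points and Z = 12u + 6v:
  (124/9, 155/18) → Z = 217
  (31, 0) → Z = 372
  (31/6, 0) → Z = 62
The feasible region has finitely many vertices and no improving ray; the maximum is 372 at (31, 0).

bounded optimum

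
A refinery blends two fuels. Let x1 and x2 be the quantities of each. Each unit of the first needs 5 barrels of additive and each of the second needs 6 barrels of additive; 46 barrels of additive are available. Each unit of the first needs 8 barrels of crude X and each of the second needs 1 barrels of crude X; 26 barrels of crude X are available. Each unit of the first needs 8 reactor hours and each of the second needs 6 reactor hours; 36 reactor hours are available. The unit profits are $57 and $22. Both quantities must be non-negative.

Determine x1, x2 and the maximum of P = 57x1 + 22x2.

Feasible corners and P = 57x1 + 22x2:
  (0, 0) → P = 0
  (0, 6) → P = 132
  (13/4, 0) → P = 741/4
  (3, 2) → P = 215

x1 = 3, x2 = 2, maximum P = 215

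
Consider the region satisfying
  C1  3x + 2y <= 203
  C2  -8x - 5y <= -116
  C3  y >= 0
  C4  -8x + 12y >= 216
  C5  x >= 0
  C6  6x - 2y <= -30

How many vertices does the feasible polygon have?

Of the 15 pairwise boundary intersections, those satisfying every inequality are:
  (0, 203/2)
  (173/9, 218/3)
  (0, 116/5)
  (41/23, 468/23)

4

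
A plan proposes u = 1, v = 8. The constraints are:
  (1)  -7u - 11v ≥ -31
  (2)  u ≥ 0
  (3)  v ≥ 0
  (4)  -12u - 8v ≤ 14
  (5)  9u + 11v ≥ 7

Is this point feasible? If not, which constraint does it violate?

not feasible — violates (1)

Constraint (1): -7u - 11v = -95, which is not ≥ -31. All other constraints are satisfied.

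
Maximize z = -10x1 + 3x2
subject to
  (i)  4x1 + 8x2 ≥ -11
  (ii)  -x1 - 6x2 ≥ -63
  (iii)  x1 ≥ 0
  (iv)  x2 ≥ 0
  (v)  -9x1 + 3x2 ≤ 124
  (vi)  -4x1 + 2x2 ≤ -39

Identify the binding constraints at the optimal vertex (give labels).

Corner points and z = -10x1 + 3x2:
  (63, 0) → z = -630
  (180/13, 213/26) → z = -2961/26
  (39/4, 0) → z = -195/2

The maximum is at (39/4, 0). Substituting into each constraint, equality holds for (iv) and (vi); the remaining constraints have slack.

(iv) and (vi)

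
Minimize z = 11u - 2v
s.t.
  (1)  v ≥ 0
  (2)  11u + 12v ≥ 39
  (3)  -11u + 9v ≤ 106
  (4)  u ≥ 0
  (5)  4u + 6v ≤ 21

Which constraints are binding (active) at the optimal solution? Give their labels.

Corner points and z = 11u - 2v:
  (39/11, 0) → z = 39
  (21/4, 0) → z = 231/4
  (0, 13/4) → z = -13/2
  (0, 7/2) → z = -7

The minimum is at (0, 7/2). Substituting into each constraint, equality holds for (4) and (5); the remaining constraints have slack.

(4) and (5)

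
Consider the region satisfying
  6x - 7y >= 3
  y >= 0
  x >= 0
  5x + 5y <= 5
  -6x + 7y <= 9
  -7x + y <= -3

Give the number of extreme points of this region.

The feasible vertices (each the meet of two boundaries and inside every other half-plane) are:
  (1/2, 0)
  (10/13, 3/13)
  (1, 0)

3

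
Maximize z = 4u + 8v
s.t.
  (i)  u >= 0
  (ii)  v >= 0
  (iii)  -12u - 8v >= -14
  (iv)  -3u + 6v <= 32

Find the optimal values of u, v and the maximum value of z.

Feasible corners and z = 4u + 8v:
  (0, 0) → z = 0
  (0, 7/4) → z = 14
  (7/6, 0) → z = 14/3

The binding constraints are u = 0 and -12u - 8v = -14.
Solving simultaneously gives u = 0, v = 7/4.

u = 0, v = 7/4, maximum z = 14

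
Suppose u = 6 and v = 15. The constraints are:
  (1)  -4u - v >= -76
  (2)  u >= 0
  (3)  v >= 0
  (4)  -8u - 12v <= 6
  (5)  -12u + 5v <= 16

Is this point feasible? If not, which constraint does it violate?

feasible

(1): -39 ≥ -76 ✓
(2): 6 ≥ 0 ✓
(3): 15 ≥ 0 ✓
(4): -228 ≤ 6 ✓
(5): 3 ≤ 16 ✓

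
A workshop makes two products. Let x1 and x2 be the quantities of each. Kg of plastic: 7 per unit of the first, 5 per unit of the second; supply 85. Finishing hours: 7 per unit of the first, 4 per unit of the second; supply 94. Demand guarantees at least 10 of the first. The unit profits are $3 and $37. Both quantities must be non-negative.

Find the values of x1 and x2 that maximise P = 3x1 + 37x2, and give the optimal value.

x1 = 10, x2 = 3, maximum P = 141

Feasible corners and P = 3x1 + 37x2:
  (85/7, 0) → P = 255/7
  (10, 0) → P = 30
  (10, 3) → P = 141

The binding constraints are 7x1 + 5x2 = 85 and x1 = 10.
Solving simultaneously gives x1 = 10, x2 = 3.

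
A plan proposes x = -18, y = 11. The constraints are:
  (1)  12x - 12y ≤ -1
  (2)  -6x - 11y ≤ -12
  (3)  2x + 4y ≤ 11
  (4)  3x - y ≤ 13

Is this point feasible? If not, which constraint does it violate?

feasible

(1): -348 ≤ -1 ✓
(2): -13 ≤ -12 ✓
(3): 8 ≤ 11 ✓
(4): -65 ≤ 13 ✓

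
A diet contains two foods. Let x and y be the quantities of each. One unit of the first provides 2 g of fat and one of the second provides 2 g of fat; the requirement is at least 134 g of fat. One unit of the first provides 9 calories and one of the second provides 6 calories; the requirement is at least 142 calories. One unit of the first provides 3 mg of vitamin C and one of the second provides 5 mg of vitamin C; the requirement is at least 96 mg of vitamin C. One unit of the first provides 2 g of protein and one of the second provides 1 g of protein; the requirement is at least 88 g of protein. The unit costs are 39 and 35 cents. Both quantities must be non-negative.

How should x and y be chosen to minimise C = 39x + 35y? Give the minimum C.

Feasible corners and C = 39x + 35y:
  (0, 88) → C = 3080
  (67, 0) → C = 2613
  (21, 46) → C = 2429
The feasible region is unbounded (it extends along (0, 1), (1, 0)), but C strictly increases along every unbounded feasible direction, so there is no improving ray and the minimum is attained at a vertex.

x = 21, y = 46, minimum C = 2429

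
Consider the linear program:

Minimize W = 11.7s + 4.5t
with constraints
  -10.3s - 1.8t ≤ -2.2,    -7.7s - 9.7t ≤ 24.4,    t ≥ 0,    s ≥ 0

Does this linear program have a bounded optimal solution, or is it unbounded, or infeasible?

bounded optimum

Vertices and W = 11.7s + 4.5t:
  (22/103, 0) → W = 1287/515
  (0, 11/9) → W = 5.5
The feasible region has finitely many vertices and no improving ray; the minimum is 1287/515 at (22/103, 0).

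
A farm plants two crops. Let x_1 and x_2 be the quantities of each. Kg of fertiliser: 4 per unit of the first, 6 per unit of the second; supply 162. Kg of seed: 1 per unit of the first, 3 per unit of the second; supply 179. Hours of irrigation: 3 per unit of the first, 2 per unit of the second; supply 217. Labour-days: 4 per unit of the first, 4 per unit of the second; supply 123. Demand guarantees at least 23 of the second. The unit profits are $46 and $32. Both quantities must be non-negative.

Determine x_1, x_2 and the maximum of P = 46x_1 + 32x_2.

Corner points and P = 46x_1 + 32x_2:
  (0, 27) → P = 864
  (0, 23) → P = 736
  (6, 23) → P = 1012

x_1 = 6, x_2 = 23, maximum P = 1012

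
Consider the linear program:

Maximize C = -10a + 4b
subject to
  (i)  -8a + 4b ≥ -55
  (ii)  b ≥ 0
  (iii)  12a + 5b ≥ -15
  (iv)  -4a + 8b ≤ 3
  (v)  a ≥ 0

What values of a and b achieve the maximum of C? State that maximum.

a = 0, b = 3/8, maximum C = 3/2

Vertices and C = -10a + 4b:
  (55/8, 0) → C = -275/4
  (113/12, 61/12) → C = -443/6
  (0, 0) → C = 0
  (0, 3/8) → C = 3/2

At the optimal vertex, -4a + 8b = 3 and a = 0.
Solving simultaneously gives a = 0, b = 3/8.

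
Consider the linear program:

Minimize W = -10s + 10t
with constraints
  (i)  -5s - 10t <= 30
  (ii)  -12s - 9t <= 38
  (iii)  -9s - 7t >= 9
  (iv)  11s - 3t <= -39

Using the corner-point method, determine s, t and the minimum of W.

s = -31/9, t = 10/27, minimum W = 1030/27

Extreme points and W = -10s + 10t:
  (-185/3, 78) → W = 4190/3
  (-31/9, 10/27) → W = 1030/27
  (-75/26, 63/26) → W = 690/13

The optimum lies where -12s - 9t = 38 and 11s - 3t = -39.
Solving simultaneously gives s = -31/9, t = 10/27.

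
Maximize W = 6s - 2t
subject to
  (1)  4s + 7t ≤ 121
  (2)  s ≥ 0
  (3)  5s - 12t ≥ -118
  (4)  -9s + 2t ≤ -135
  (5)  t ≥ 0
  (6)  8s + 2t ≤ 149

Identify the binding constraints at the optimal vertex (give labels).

Corner points and W = 6s - 2t:
  (15, 0) → W = 90
  (284/17, 261/34) → W = 1443/17
  (149/8, 0) → W = 447/4

The maximum is at (149/8, 0). Substituting into each constraint, equality holds for (5) and (6); the remaining constraints have slack.

(5) and (6)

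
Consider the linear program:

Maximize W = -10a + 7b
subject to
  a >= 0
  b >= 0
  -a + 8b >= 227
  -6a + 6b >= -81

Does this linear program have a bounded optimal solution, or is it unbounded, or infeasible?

unbounded

From the feasible point (0, 227/8), moving in the direction (0, 1) keeps every constraint satisfied while W increases without bound.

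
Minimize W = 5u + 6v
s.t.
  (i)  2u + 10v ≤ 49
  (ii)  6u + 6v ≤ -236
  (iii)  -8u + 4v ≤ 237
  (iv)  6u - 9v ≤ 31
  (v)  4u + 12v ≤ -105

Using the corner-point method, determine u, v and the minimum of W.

u = -2257/48, v = -835/24, minimum W = -21305/48

Feasible corners and W = 5u + 6v:
  (-1183/36, -233/36) → W = -7313/36
  (-323/15, -89/5) → W = -3217/15
  (-2257/48, -835/24) → W = -21305/48

The optimum lies where -8u + 4v = 237 and 6u - 9v = 31.
Solving simultaneously gives u = -2257/48, v = -835/24.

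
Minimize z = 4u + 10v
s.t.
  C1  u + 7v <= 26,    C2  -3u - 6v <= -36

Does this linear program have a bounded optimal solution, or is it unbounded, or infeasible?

From the feasible point (32/5, 14/5), moving in the direction (6, -3) keeps every constraint satisfied while z decreases without bound.

unbounded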